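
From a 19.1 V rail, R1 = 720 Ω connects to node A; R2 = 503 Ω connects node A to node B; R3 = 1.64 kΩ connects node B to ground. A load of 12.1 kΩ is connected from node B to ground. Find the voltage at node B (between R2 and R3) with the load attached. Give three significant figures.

At node B, R3 is in parallel with the load: R3‖R_L = 1444 Ω.
Below node A the resistance is R2 + (R3‖R_L) = 1947 Ω, so V_A = 19.1 × 1947/2667 = 13.94 V.
Then V_B = V_A × (R3‖R_L)/(R2 + R3‖R_L) = 13.94 × 1444/1947 = 10.3 V.

V ≈ 10.3 V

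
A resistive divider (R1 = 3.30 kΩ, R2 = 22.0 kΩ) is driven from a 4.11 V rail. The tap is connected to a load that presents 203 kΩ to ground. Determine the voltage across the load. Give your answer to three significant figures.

V_out ≈ 3.52 V

The load sits in parallel with R2: R2‖R_L = (22.0 × 203) / (22.0 + 203) = 19.85 kΩ.
V_out = 4.11 × 19.85 / (3.30 + 19.85) = 4.11 × 19.85/23.15 = 3.52 V.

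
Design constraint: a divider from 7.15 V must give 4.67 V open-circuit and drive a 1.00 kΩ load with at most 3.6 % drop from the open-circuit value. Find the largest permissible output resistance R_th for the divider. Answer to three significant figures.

R_th ≤ 37.3 Ω

Loading drop = R_th/(R_th + R_L) ≤ 0.0360, so R_th ≤ R_L · ε/(1−ε) = 1.00 kΩ × 0.0360/0.9640 = 37.3 Ω.
(Any R1, R2 with R2/(R1+R2) = 0.653 and R1‖R2 ≤ 37.3 Ω will meet the spec.)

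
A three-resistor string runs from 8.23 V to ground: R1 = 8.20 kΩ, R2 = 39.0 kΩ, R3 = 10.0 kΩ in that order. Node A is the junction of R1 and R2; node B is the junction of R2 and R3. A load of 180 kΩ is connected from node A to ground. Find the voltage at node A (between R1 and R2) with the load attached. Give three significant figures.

Below node A the series string R2+R3 = 49.00 kΩ sits in parallel with the 180 kΩ load: 38.52 kΩ.
V_A = 8.23 × 38.52/(8.20 + 38.52) = 6.79 V.

V ≈ 6.79 V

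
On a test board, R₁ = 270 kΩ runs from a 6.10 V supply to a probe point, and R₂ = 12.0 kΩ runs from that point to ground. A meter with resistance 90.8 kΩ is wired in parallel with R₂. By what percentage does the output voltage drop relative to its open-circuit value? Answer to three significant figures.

Unloaded V = 6.10 × 12.0/282.0 = 0.25957 V.
Loaded: R₂‖R_L = 10.60 kΩ, giving V = 6.10 × 10.60/280.6 = 0.23042 V.
Drop = (0.25957 − 0.23042) / 0.25957 = 11.2 %.

11.2 %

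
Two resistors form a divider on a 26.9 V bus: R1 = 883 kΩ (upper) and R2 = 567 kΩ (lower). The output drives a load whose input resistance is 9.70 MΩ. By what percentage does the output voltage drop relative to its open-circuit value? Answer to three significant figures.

3.44 %

The divider's output (Thévenin) resistance is R1‖R2 = 345.3 kΩ.
Fractional drop under load = R_th/(R_th + R_L) = 345.3 / (345.3 + 9700) = 0.03437.
So the output falls by 3.44 %.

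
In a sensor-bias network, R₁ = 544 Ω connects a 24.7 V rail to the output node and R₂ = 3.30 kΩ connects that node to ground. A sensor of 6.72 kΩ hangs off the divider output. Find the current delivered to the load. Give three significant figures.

R₂‖R_L = 2213 Ω; V_out = 24.7 × 2213/2757 = 19.83 V.
I_L = V_out / R_L = 19.83 / 6.72 kΩ = 2.95 mA.

I_L ≈ 2.95 mA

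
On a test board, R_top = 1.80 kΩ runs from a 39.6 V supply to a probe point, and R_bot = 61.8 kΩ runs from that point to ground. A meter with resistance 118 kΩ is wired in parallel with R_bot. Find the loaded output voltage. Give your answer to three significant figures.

The load sits in parallel with R_bot: R_bot‖R_L = (61.8 × 118) / (61.8 + 118) = 40.56 kΩ.
V_out = 39.6 × 40.56 / (1.80 + 40.56) = 39.6 × 40.56/42.36 = 37.9 V.
(Unloaded it would have been 38.5 V.)

V_out ≈ 37.9 V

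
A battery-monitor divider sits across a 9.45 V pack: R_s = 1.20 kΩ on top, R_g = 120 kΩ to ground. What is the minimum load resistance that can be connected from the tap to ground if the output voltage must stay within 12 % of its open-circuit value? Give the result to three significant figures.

R_L(min) ≈ 8.71 kΩ

Output resistance R_th = R_s‖R_g = (1.20 × 120)/121.2 = 1.188 kΩ.
The fractional drop is R_th/(R_th + R_L); requiring this ≤ 0.120 gives R_L ≥ R_th(1/0.120 − 1) = 1.188 × 7.333 = 8.71 kΩ.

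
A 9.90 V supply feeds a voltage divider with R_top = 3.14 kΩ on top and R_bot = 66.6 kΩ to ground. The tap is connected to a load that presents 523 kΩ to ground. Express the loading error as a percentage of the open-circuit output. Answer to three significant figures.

0.570 %

The divider's output (Thévenin) resistance is R_top‖R_bot = 2.999 kΩ.
Fractional drop under load = R_th/(R_th + R_L) = 2.999 / (2.999 + 523) = 0.005701.
So the output falls by 0.570 %.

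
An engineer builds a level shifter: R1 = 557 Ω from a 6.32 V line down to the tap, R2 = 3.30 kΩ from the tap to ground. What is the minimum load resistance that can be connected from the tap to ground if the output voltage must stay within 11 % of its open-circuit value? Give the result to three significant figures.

R_L(min) ≈ 3.86 kΩ

Output resistance R_th = R1‖R2 = (557 × 3300)/3857 = 476.6 Ω.
The fractional drop is R_th/(R_th + R_L); requiring this ≤ 0.110 gives R_L ≥ R_th(1/0.110 − 1) = 476.6 × 8.091 = 3.86 kΩ.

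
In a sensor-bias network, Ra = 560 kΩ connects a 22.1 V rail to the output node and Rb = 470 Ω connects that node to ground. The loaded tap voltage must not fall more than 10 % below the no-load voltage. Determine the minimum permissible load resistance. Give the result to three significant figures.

R_L(min) ≈ 4.23 kΩ

Output resistance R_th = Ra‖Rb = (560000 × 470)/560500 = 469.6 Ω.
The fractional drop is R_th/(R_th + R_L); requiring this ≤ 0.100 gives R_L ≥ R_th(1/0.100 − 1) = 469.6 × 9.000 = 4.23 kΩ.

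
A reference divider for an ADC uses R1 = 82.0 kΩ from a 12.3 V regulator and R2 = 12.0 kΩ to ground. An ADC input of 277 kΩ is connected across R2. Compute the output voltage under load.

V_out ≈ 1.51 V

The load sits in parallel with R2: R2‖R_L = (12.0 × 277) / (12.0 + 277) = 11.50 kΩ.
V_out = 12.3 × 11.50 / (82.0 + 11.50) = 12.3 × 11.50/93.50 = 1.51 V.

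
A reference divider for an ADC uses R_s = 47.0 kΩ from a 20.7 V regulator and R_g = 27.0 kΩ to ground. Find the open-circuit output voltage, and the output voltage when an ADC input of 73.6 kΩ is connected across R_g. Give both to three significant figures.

Open-circuit: V = 20.7 × 27.0/(47.0 + 27.0) = 7.55 V.
With the load, R_g becomes R_g‖R_L = 19.75 kΩ, so V = 20.7 × 19.75/66.75 = 6.13 V.

Unloaded: 7.55 V; loaded: 6.13 V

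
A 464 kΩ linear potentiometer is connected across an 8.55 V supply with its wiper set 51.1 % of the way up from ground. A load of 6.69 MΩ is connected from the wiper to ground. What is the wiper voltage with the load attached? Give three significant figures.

The wiper splits the pot into (1−α)R = 226.9 kΩ above and αR = 237.1 kΩ below.
Lower section ‖ load = 229.0 kΩ.
V_wiper = 8.55 × 229.0/(226.9 + 229.0) = 4.29 V.

V ≈ 4.29 V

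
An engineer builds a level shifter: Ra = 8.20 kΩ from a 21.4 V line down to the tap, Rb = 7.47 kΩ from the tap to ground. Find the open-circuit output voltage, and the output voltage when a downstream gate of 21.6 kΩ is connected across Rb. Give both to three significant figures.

Open-circuit: V = 21.4 × 7.47/(8.20 + 7.47) = 10.2 V.
With the load, Rb becomes Rb‖R_L = 5.550 kΩ, so V = 21.4 × 5.550/13.75 = 8.64 V.

Unloaded: 10.2 V; loaded: 8.64 V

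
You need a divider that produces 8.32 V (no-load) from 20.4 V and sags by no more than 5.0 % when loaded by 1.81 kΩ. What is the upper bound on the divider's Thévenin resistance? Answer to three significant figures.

Loading drop = R_th/(R_th + R_L) ≤ 0.0500, so R_th ≤ R_L · ε/(1−ε) = 1.81 kΩ × 0.0500/0.9500 = 95.3 Ω.

R_th ≤ 95.3 Ω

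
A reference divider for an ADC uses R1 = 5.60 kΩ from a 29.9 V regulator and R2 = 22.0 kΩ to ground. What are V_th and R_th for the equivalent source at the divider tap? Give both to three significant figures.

V_th is the open-circuit tap voltage: 29.9 × 22.0/(5.60 + 22.0) = 23.8 V.
With the supply zeroed, R1 and R2 appear in parallel from the tap: R_th = R1‖R2 = (5.60 × 22.0)/27.60 = 4.46 kΩ.

V_th = 23.8 V, R_th = 4.46 kΩ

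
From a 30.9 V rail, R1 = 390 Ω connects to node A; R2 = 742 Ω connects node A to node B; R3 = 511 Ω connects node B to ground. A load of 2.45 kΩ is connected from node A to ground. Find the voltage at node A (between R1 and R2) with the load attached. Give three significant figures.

V ≈ 21.0 V

Below node A the series string R2+R3 = 1253 Ω sits in parallel with the 2450 Ω load: 829.0 Ω.
V_A = 30.9 × 829.0/(390 + 829.0) = 21.0 V.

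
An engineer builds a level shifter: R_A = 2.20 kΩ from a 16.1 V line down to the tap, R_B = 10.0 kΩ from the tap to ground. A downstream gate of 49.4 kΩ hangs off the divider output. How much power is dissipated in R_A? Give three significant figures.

Total resistance from the source is R_A + (R_B‖R_L) = 10.52 kΩ, so I = 16.1/10.52 kΩ = 1.531 mA.
P = I²·R_A = (1.531 mA)² × 2.20 kΩ = 5.16 mW.

P ≈ 5.16 mW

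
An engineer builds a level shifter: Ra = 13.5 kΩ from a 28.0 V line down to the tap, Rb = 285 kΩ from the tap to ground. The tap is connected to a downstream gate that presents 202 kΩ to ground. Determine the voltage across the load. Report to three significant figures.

The load sits in parallel with Rb: Rb‖R_L = (285 × 202) / (285 + 202) = 118.2 kΩ.
V_out = 28.0 × 118.2 / (13.5 + 118.2) = 28.0 × 118.2/131.7 = 25.1 V.

V_out ≈ 25.1 V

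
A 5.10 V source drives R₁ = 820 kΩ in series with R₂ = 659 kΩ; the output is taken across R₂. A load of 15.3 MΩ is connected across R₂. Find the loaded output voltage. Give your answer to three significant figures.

V_out ≈ 2.22 V

The load sits in parallel with R₂: R₂‖R_L = (659 × 15300) / (659 + 15300) = 631.8 kΩ.
V_out = 5.10 × 631.8 / (820 + 631.8) = 5.10 × 631.8/1452 = 2.22 V.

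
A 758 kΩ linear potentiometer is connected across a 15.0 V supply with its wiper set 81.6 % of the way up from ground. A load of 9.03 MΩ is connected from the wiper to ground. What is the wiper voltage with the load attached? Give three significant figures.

The wiper splits the pot into (1−α)R = 139.5 kΩ above and αR = 618.5 kΩ below.
Lower section ‖ load = 578.9 kΩ.
V_wiper = 15.0 × 578.9/(139.5 + 578.9) = 12.1 V.

V ≈ 12.1 V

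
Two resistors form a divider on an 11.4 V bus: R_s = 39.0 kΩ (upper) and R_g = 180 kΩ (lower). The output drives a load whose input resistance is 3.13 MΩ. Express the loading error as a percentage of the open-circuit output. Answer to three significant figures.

1.01 %

The divider's output (Thévenin) resistance is R_s‖R_g = 32.05 kΩ.
Fractional drop under load = R_th/(R_th + R_L) = 32.05 / (32.05 + 3130) = 0.01014.
So the output falls by 1.01 %.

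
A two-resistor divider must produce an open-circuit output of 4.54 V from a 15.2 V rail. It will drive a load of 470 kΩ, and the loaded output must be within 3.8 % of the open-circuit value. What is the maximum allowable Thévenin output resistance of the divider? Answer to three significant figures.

R_th ≤ 18.6 kΩ

Loading drop = R_th/(R_th + R_L) ≤ 0.0380, so R_th ≤ R_L · ε/(1−ε) = 470 kΩ × 0.0380/0.9620 = 18.6 kΩ.
(Any R1, R2 with R2/(R1+R2) = 0.299 and R1‖R2 ≤ 18.6 kΩ will meet the spec.)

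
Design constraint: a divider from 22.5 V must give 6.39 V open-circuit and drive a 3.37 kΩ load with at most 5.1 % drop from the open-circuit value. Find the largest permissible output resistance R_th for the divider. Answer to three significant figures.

Loading drop = R_th/(R_th + R_L) ≤ 0.0510, so R_th ≤ R_L · ε/(1−ε) = 3.37 kΩ × 0.0510/0.9490 = 181 Ω.

R_th ≤ 181 Ω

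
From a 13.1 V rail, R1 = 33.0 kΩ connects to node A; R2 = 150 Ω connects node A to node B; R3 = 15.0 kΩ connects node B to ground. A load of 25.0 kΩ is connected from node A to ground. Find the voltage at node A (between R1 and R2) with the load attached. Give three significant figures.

V ≈ 2.91 V

Below node A the series string R2+R3 = 15150 Ω sits in parallel with the 25000 Ω load: 9433 Ω.
V_A = 13.1 × 9433/(33000 + 9433) = 2.91 V.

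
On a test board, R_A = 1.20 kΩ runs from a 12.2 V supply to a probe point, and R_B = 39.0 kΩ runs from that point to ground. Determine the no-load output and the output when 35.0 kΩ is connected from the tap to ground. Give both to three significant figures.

Open-circuit: V = 12.2 × 39.0/(1.20 + 39.0) = 11.8 V.
With the load, R_B becomes R_B‖R_L = 18.45 kΩ, so V = 12.2 × 18.45/19.65 = 11.5 V.

Unloaded: 11.8 V; loaded: 11.5 V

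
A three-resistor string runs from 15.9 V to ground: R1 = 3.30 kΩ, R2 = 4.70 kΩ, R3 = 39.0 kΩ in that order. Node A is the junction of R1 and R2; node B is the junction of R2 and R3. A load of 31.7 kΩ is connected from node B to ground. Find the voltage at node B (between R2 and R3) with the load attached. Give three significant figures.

At node B, R3 is in parallel with the load: R3‖R_L = 17.49 kΩ.
Below node A the resistance is R2 + (R3‖R_L) = 22.19 kΩ, so V_A = 15.9 × 22.19/25.49 = 13.84 V.
Then V_B = V_A × (R3‖R_L)/(R2 + R3‖R_L) = 13.84 × 17.49/22.19 = 10.9 V.

V ≈ 10.9 V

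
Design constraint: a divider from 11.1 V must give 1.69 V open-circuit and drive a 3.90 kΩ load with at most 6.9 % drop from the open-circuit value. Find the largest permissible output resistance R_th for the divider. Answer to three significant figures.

R_th ≤ 289 Ω

Loading drop = R_th/(R_th + R_L) ≤ 0.0690, so R_th ≤ R_L · ε/(1−ε) = 3.90 kΩ × 0.0690/0.9310 = 289 Ω.
(Any R1, R2 with R2/(R1+R2) = 0.152 and R1‖R2 ≤ 289 Ω will meet the spec.)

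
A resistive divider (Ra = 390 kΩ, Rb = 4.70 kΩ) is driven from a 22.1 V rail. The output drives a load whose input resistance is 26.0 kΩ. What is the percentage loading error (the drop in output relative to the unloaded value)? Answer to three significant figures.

The divider's output (Thévenin) resistance is Ra‖Rb = 4.644 kΩ.
Fractional drop under load = R_th/(R_th + R_L) = 4.644 / (4.644 + 26.0) = 0.1515.
So the output falls by 15.2 %.

15.2 %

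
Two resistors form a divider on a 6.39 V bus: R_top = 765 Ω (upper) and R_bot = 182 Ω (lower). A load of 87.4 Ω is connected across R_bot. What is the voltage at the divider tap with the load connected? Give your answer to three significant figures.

The load sits in parallel with R_bot: R_bot‖R_L = (182 × 87.4) / (182 + 87.4) = 59.05 Ω.
V_out = 6.39 × 59.05 / (765 + 59.05) = 6.39 × 59.05/824.0 = 0.458 V.

V_out ≈ 0.458 V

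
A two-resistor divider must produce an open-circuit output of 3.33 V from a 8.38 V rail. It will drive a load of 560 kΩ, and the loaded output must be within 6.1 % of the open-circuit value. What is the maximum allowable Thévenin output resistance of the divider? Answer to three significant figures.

Loading drop = R_th/(R_th + R_L) ≤ 0.0610, so R_th ≤ R_L · ε/(1−ε) = 560 kΩ × 0.0610/0.9390 = 36.4 kΩ.

R_th ≤ 36.4 kΩ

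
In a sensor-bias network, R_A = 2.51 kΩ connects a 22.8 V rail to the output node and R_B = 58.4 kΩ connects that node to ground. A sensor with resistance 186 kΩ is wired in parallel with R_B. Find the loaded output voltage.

The load sits in parallel with R_B: R_B‖R_L = (58.4 × 186) / (58.4 + 186) = 44.45 kΩ.
V_out = 22.8 × 44.45 / (2.51 + 44.45) = 22.8 × 44.45/46.96 = 21.6 V.

V_out ≈ 21.6 V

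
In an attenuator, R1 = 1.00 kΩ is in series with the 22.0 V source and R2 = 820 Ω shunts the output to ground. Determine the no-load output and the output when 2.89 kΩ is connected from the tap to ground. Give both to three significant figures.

Unloaded: 9.91 V; loaded: 8.58 V

Open-circuit: V = 22.0 × 820/(1000 + 820) = 9.91 V.
With the load, R2 becomes R2‖R_L = 638.8 Ω, so V = 22.0 × 638.8/1639 = 8.58 V.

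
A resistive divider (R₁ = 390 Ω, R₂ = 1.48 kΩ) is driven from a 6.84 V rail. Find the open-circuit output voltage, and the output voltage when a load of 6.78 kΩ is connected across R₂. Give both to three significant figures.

Open-circuit: V = 6.84 × 1480/(390 + 1480) = 5.41 V.
With the load, R₂ becomes R₂‖R_L = 1215 Ω, so V = 6.84 × 1215/1605 = 5.18 V.

Unloaded: 5.41 V; loaded: 5.18 V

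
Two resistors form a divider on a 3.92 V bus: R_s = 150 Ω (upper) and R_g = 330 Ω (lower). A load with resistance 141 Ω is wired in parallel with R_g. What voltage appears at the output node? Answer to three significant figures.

The load sits in parallel with R_g: R_g‖R_L = (330 × 141) / (330 + 141) = 98.79 Ω.
V_out = 3.92 × 98.79 / (150 + 98.79) = 3.92 × 98.79/248.8 = 1.56 V.

V_out ≈ 1.56 V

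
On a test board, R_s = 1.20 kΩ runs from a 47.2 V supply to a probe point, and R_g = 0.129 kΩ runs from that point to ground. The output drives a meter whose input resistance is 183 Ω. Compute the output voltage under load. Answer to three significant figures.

V_out ≈ 2.80 V

The load sits in parallel with R_g: R_g‖R_L = (129 × 183) / (129 + 183) = 75.66 Ω.
V_out = 47.2 × 75.66 / (1200 + 75.66) = 47.2 × 75.66/1276 = 2.80 V.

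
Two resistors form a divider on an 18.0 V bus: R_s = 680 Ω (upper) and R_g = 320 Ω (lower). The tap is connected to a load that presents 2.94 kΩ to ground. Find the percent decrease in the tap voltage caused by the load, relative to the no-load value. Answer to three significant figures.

6.89 %

The divider's output (Thévenin) resistance is R_s‖R_g = 217.6 Ω.
Fractional drop under load = R_th/(R_th + R_L) = 217.6 / (217.6 + 2940) = 0.06891.
So the output falls by 6.89 %.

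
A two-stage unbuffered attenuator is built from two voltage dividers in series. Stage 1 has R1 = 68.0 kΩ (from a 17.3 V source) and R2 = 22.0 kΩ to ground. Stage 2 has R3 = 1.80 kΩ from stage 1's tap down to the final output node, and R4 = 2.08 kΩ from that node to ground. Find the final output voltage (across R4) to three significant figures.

V_out ≈ 0.429 V

Stage 2 presents R3+R4 = 3.880 kΩ as a load on stage 1's tap.
Stage 1's lower leg becomes R2‖(R3+R4) = 3.298 kΩ, so V_mid = 17.3 × 3.298/71.30 = 0.8003 V.
Stage 2 is itself unloaded: V_out = V_mid × R4/(R3+R4) = 0.8003 × 2.08/3.880 = 0.429 V.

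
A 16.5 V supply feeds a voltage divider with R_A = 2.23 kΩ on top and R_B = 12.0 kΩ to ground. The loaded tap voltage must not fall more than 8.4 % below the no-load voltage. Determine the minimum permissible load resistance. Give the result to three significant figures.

Output resistance R_th = R_A‖R_B = (2.23 × 12.0)/14.23 = 1.881 kΩ.
The fractional drop is R_th/(R_th + R_L); requiring this ≤ 0.0840 gives R_L ≥ R_th(1/0.0840 − 1) = 1.881 × 10.90 = 20.5 kΩ.

R_L(min) ≈ 20.5 kΩ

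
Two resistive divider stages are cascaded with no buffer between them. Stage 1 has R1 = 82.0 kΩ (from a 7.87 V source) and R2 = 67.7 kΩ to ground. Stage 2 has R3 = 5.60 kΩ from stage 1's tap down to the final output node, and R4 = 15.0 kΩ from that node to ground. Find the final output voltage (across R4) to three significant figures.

V_out ≈ 0.926 V

Stage 2 presents R3+R4 = 20.60 kΩ as a load on stage 1's tap.
Stage 1's lower leg becomes R2‖(R3+R4) = 15.79 kΩ, so V_mid = 7.87 × 15.79/97.79 = 1.271 V.
Stage 2 is itself unloaded: V_out = V_mid × R4/(R3+R4) = 1.271 × 15.0/20.60 = 0.926 V.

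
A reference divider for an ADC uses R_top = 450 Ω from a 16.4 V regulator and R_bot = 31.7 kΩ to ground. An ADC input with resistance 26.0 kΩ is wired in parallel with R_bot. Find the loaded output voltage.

V_out ≈ 15.9 V

The load sits in parallel with R_bot: R_bot‖R_L = (31700 × 26000) / (31700 + 26000) = 14280 Ω.
V_out = 16.4 × 14280 / (450 + 14280) = 16.4 × 14280/14730 = 15.9 V.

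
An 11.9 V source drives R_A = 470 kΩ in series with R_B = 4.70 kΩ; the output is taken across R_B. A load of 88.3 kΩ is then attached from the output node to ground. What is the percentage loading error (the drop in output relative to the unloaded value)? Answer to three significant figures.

The divider's output (Thévenin) resistance is R_A‖R_B = 4.653 kΩ.
Fractional drop under load = R_th/(R_th + R_L) = 4.653 / (4.653 + 88.3) = 0.05006.
So the output falls by 5.01 %.

5.01 %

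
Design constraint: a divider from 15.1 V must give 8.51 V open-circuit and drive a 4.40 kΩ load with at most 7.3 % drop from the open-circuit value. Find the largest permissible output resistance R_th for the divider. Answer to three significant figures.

R_th ≤ 346 Ω

Loading drop = R_th/(R_th + R_L) ≤ 0.0730, so R_th ≤ R_L · ε/(1−ε) = 4.40 kΩ × 0.0730/0.9270 = 346 Ω.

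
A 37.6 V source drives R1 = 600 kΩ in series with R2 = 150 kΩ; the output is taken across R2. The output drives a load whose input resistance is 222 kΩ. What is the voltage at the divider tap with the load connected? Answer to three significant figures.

The load sits in parallel with R2: R2‖R_L = (150 × 222) / (150 + 222) = 89.52 kΩ.
V_out = 37.6 × 89.52 / (600 + 89.52) = 37.6 × 89.52/689.5 = 4.88 V.

V_out ≈ 4.88 V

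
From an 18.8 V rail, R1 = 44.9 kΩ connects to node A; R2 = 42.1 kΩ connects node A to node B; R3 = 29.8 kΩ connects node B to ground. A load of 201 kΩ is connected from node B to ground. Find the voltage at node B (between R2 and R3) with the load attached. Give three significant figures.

V ≈ 4.32 V

At node B, R3 is in parallel with the load: R3‖R_L = 25.95 kΩ.
Below node A the resistance is R2 + (R3‖R_L) = 68.05 kΩ, so V_A = 18.8 × 68.05/113.0 = 11.33 V.
Then V_B = V_A × (R3‖R_L)/(R2 + R3‖R_L) = 11.33 × 25.95/68.05 = 4.32 V.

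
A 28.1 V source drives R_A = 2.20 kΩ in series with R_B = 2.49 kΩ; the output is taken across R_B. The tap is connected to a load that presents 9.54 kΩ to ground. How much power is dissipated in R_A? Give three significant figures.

P ≈ 99.7 mW

Total resistance from the source is R_A + (R_B‖R_L) = 4.175 kΩ, so I = 28.1/4.175 kΩ = 6.731 mA.
P = I²·R_A = (6.731 mA)² × 2.20 kΩ = 99.7 mW.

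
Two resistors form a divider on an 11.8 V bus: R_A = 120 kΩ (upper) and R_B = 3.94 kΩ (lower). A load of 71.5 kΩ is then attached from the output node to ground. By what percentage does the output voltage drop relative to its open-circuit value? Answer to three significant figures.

The divider's output (Thévenin) resistance is R_A‖R_B = 3.815 kΩ.
Fractional drop under load = R_th/(R_th + R_L) = 3.815 / (3.815 + 71.5) = 0.05065.
So the output falls by 5.07 %.

5.07 %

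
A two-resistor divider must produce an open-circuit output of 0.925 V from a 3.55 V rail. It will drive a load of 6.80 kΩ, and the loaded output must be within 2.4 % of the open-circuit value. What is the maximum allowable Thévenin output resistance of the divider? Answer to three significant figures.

R_th ≤ 167 Ω

Loading drop = R_th/(R_th + R_L) ≤ 0.0240, so R_th ≤ R_L · ε/(1−ε) = 6.80 kΩ × 0.0240/0.9760 = 167 Ω.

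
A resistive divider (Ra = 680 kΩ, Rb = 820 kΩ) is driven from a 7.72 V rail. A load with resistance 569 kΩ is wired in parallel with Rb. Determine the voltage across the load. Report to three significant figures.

V_out ≈ 2.55 V

The load sits in parallel with Rb: Rb‖R_L = (820 × 569) / (820 + 569) = 335.9 kΩ.
V_out = 7.72 × 335.9 / (680 + 335.9) = 7.72 × 335.9/1016 = 2.55 V.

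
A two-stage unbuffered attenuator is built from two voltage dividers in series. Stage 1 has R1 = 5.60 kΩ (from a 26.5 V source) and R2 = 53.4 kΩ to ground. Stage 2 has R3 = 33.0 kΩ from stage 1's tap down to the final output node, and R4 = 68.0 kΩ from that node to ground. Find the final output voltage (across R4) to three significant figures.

V_out ≈ 15.4 V

Stage 2 presents R3+R4 = 101.0 kΩ as a load on stage 1's tap.
Stage 1's lower leg becomes R2‖(R3+R4) = 34.93 kΩ, so V_mid = 26.5 × 34.93/40.53 = 22.84 V.
Stage 2 is itself unloaded: V_out = V_mid × R4/(R3+R4) = 22.84 × 68.0/101.0 = 15.4 V.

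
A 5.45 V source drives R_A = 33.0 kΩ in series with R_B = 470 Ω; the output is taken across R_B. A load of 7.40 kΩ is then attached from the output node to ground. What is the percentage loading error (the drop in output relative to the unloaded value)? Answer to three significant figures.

The divider's output (Thévenin) resistance is R_A‖R_B = 463.4 Ω.
Fractional drop under load = R_th/(R_th + R_L) = 463.4 / (463.4 + 7400) = 0.05893.
So the output falls by 5.89 %.

5.89 %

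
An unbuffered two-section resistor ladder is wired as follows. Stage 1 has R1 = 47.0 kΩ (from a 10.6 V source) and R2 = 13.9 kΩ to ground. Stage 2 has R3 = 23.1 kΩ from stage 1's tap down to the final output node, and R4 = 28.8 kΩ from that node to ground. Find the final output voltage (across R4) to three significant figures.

Stage 2 presents R3+R4 = 51.90 kΩ as a load on stage 1's tap.
Stage 1's lower leg becomes R2‖(R3+R4) = 10.96 kΩ, so V_mid = 10.6 × 10.96/57.96 = 2.005 V.
Stage 2 is itself unloaded: V_out = V_mid × R4/(R3+R4) = 2.005 × 28.8/51.90 = 1.11 V.

V_out ≈ 1.11 V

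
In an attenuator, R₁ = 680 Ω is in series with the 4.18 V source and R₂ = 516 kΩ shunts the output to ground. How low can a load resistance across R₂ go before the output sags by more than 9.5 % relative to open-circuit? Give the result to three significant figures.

R_L(min) ≈ 6.47 kΩ

Output resistance R_th = R₁‖R₂ = (680 × 516000)/516700 = 679.1 Ω.
The fractional drop is R_th/(R_th + R_L); requiring this ≤ 0.0950 gives R_L ≥ R_th(1/0.0950 − 1) = 679.1 × 9.526 = 6.47 kΩ.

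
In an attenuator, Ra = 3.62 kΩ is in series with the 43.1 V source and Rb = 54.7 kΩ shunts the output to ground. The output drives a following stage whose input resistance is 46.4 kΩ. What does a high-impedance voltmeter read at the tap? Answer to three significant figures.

V_out ≈ 37.7 V

The load sits in parallel with Rb: Rb‖R_L = (54.7 × 46.4) / (54.7 + 46.4) = 25.10 kΩ.
V_out = 43.1 × 25.10 / (3.62 + 25.10) = 43.1 × 25.10/28.72 = 37.7 V.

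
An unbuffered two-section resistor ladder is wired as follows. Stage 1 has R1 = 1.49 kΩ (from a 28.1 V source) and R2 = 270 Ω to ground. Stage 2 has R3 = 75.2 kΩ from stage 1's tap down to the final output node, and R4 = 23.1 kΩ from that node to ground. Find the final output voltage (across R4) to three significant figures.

Stage 2 presents R3+R4 = 98300 Ω as a load on stage 1's tap.
Stage 1's lower leg becomes R2‖(R3+R4) = 269.3 Ω, so V_mid = 28.1 × 269.3/1759 = 4.301 V.
Stage 2 is itself unloaded: V_out = V_mid × R4/(R3+R4) = 4.301 × 23100/98300 = 1.01 V.

V_out ≈ 1.01 V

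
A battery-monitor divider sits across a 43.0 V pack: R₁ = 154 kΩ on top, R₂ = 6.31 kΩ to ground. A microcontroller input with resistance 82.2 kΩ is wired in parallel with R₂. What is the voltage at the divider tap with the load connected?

The load sits in parallel with R₂: R₂‖R_L = (6.31 × 82.2) / (6.31 + 82.2) = 5.860 kΩ.
V_out = 43.0 × 5.860 / (154 + 5.860) = 43.0 × 5.860/159.9 = 1.58 V.
(Unloaded it would have been 1.69 V.)

V_out ≈ 1.58 V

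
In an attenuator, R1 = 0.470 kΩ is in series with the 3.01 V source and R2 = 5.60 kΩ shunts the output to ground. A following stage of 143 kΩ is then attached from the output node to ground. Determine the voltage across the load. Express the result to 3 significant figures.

The load sits in parallel with R2: R2‖R_L = (5600 × 143000) / (5600 + 143000) = 5389 Ω.
V_out = 3.01 × 5389 / (470 + 5389) = 3.01 × 5389/5859 = 2.77 V.
(Unloaded it would have been 2.78 V.)

V_out ≈ 2.77 V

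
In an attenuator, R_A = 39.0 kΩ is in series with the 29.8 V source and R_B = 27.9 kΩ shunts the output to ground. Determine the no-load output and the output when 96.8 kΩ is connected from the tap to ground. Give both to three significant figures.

Open-circuit: V = 29.8 × 27.9/(39.0 + 27.9) = 12.4 V.
With the load, R_B becomes R_B‖R_L = 21.66 kΩ, so V = 29.8 × 21.66/60.66 = 10.6 V.

Unloaded: 12.4 V; loaded: 10.6 V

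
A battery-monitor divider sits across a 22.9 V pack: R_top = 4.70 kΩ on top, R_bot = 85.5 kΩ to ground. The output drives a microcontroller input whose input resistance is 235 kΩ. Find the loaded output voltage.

V_out ≈ 21.3 V

The load sits in parallel with R_bot: R_bot‖R_L = (85.5 × 235) / (85.5 + 235) = 62.69 kΩ.
V_out = 22.9 × 62.69 / (4.70 + 62.69) = 22.9 × 62.69/67.39 = 21.3 V.
(Unloaded it would have been 21.7 V.)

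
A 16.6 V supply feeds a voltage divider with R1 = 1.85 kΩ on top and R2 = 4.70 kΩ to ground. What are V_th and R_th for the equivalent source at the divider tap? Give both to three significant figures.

V_th is the open-circuit tap voltage: 16.6 × 4.70/(1.85 + 4.70) = 11.9 V.
With the supply zeroed, R1 and R2 appear in parallel from the tap: R_th = R1‖R2 = (1.85 × 4.70)/6.550 = 1.33 kΩ.

V_th = 11.9 V, R_th = 1.33 kΩ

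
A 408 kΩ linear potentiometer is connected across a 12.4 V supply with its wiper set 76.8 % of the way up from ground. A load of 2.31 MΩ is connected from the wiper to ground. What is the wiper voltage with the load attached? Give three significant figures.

The wiper splits the pot into (1−α)R = 94.66 kΩ above and αR = 313.3 kΩ below.
Lower section ‖ load = 275.9 kΩ.
V_wiper = 12.4 × 275.9/(94.66 + 275.9) = 9.23 V.

V ≈ 9.23 V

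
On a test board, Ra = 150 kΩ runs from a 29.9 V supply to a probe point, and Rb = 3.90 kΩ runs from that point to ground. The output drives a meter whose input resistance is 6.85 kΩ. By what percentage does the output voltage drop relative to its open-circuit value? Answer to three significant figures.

35.7 %

Unloaded V = 29.9 × 3.90/153.9 = 0.7577 V.
Loaded: Rb‖R_L = 2.485 kΩ, giving V = 29.9 × 2.485/152.5 = 0.4873 V.
Drop = (0.7577 − 0.4873) / 0.7577 = 35.7 %.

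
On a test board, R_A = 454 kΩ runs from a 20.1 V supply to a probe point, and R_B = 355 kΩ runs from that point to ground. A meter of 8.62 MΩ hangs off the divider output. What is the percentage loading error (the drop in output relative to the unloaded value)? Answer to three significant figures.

The divider's output (Thévenin) resistance is R_A‖R_B = 199.2 kΩ.
Fractional drop under load = R_th/(R_th + R_L) = 199.2 / (199.2 + 8620) = 0.02259.
So the output falls by 2.26 %.

2.26 %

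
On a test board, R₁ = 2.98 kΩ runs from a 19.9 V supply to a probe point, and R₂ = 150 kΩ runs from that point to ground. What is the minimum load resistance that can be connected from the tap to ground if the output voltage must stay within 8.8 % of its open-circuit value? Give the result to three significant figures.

R_L(min) ≈ 30.3 kΩ

Output resistance R_th = R₁‖R₂ = (2.98 × 150)/153.0 = 2.922 kΩ.
The fractional drop is R_th/(R_th + R_L); requiring this ≤ 0.0880 gives R_L ≥ R_th(1/0.0880 − 1) = 2.922 × 10.36 = 30.3 kΩ.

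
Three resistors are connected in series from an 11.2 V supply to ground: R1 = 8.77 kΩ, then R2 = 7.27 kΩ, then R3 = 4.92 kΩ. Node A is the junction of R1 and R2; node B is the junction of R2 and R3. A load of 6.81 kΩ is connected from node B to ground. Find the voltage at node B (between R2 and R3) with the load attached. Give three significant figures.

V ≈ 1.69 V

At node B, R3 is in parallel with the load: R3‖R_L = 2.856 kΩ.
Below node A the resistance is R2 + (R3‖R_L) = 10.13 kΩ, so V_A = 11.2 × 10.13/18.90 = 6.002 V.
Then V_B = V_A × (R3‖R_L)/(R2 + R3‖R_L) = 6.002 × 2.856/10.13 = 1.69 V.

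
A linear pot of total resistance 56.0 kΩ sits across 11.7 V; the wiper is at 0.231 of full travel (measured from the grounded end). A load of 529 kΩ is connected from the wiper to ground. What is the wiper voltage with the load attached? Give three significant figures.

The wiper splits the pot into (1−α)R = 43.06 kΩ above and αR = 12.94 kΩ below.
Lower section ‖ load = 12.63 kΩ.
V_wiper = 11.7 × 12.63/(43.06 + 12.63) = 2.65 V.

V ≈ 2.65 V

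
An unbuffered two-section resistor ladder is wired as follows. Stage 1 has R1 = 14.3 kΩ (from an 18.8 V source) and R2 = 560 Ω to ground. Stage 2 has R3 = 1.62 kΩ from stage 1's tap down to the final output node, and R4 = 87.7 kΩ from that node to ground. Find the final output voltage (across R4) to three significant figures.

Stage 2 presents R3+R4 = 89320 Ω as a load on stage 1's tap.
Stage 1's lower leg becomes R2‖(R3+R4) = 556.5 Ω, so V_mid = 18.8 × 556.5/14860 = 0.7042 V.
Stage 2 is itself unloaded: V_out = V_mid × R4/(R3+R4) = 0.7042 × 87700/89320 = 0.691 V.

V_out ≈ 0.691 V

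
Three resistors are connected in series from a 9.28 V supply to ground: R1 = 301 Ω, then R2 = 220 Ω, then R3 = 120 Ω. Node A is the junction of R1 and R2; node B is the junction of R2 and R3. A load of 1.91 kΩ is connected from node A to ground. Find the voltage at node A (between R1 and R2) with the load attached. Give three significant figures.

V ≈ 4.54 V

Below node A the series string R2+R3 = 340.0 Ω sits in parallel with the 1910 Ω load: 288.6 Ω.
V_A = 9.28 × 288.6/(301 + 288.6) = 4.54 V.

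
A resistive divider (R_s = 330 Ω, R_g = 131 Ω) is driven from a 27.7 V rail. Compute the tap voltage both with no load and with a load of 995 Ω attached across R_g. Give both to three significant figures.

Unloaded: 7.87 V; loaded: 7.19 V

Open-circuit: V = 27.7 × 131/(330 + 131) = 7.87 V.
With the load, R_g becomes R_g‖R_L = 115.8 Ω, so V = 27.7 × 115.8/445.8 = 7.19 V.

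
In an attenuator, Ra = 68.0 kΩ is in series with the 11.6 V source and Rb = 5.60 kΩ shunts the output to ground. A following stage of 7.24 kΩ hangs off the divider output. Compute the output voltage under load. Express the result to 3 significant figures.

The load sits in parallel with Rb: Rb‖R_L = (5.60 × 7.24) / (5.60 + 7.24) = 3.158 kΩ.
V_out = 11.6 × 3.158 / (68.0 + 3.158) = 11.6 × 3.158/71.16 = 0.515 V.
(Unloaded it would have been 0.883 V.)

V_out ≈ 0.515 V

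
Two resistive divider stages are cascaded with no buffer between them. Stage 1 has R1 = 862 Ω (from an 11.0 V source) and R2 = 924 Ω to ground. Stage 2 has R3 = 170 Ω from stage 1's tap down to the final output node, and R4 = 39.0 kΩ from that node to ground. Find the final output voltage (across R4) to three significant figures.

Stage 2 presents R3+R4 = 39170 Ω as a load on stage 1's tap.
Stage 1's lower leg becomes R2‖(R3+R4) = 902.7 Ω, so V_mid = 11.0 × 902.7/1765 = 5.627 V.
Stage 2 is itself unloaded: V_out = V_mid × R4/(R3+R4) = 5.627 × 39000/39170 = 5.60 V.

V_out ≈ 5.60 V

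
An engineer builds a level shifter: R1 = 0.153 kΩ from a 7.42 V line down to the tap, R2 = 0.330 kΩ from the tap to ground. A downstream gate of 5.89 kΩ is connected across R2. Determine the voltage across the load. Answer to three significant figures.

The load sits in parallel with R2: R2‖R_L = (330 × 5890) / (330 + 5890) = 312.5 Ω.
V_out = 7.42 × 312.5 / (153 + 312.5) = 7.42 × 312.5/465.5 = 4.98 V.

V_out ≈ 4.98 V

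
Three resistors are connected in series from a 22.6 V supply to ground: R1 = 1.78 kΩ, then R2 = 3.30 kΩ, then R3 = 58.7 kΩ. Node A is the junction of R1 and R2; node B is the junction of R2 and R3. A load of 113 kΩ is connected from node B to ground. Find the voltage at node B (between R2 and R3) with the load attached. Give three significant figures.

V ≈ 20.0 V

At node B, R3 is in parallel with the load: R3‖R_L = 38.63 kΩ.
Below node A the resistance is R2 + (R3‖R_L) = 41.93 kΩ, so V_A = 22.6 × 41.93/43.71 = 21.68 V.
Then V_B = V_A × (R3‖R_L)/(R2 + R3‖R_L) = 21.68 × 38.63/41.93 = 20.0 V.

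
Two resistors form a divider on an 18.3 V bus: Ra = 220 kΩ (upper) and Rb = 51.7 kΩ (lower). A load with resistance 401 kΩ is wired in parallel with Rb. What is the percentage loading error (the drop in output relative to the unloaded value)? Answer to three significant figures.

9.45 %

The divider's output (Thévenin) resistance is Ra‖Rb = 41.86 kΩ.
Fractional drop under load = R_th/(R_th + R_L) = 41.86 / (41.86 + 401) = 0.09453.
So the output falls by 9.45 %.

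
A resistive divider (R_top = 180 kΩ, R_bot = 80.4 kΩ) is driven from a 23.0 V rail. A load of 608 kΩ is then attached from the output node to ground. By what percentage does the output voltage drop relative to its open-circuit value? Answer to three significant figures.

8.38 %

The divider's output (Thévenin) resistance is R_top‖R_bot = 55.58 kΩ.
Fractional drop under load = R_th/(R_th + R_L) = 55.58 / (55.58 + 608) = 0.08375.
So the output falls by 8.38 %.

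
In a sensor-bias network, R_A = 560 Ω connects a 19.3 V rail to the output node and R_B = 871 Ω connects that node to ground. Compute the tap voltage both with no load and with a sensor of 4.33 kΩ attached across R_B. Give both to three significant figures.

Open-circuit: V = 19.3 × 871/(560 + 871) = 11.7 V.
With the load, R_B becomes R_B‖R_L = 725.1 Ω, so V = 19.3 × 725.1/1285 = 10.9 V.

Unloaded: 11.7 V; loaded: 10.9 V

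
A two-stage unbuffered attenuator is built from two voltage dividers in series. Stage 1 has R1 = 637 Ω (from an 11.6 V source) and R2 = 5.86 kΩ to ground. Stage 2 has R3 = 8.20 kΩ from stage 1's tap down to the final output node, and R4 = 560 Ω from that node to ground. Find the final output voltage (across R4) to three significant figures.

V_out ≈ 0.628 V

Stage 2 presents R3+R4 = 8760 Ω as a load on stage 1's tap.
Stage 1's lower leg becomes R2‖(R3+R4) = 3511 Ω, so V_mid = 11.6 × 3511/4148 = 9.819 V.
Stage 2 is itself unloaded: V_out = V_mid × R4/(R3+R4) = 9.819 × 560/8760 = 0.628 V.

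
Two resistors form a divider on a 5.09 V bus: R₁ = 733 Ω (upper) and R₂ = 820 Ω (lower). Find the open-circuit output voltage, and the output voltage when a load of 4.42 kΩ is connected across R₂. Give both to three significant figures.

Unloaded: 2.69 V; loaded: 2.47 V

Open-circuit: V = 5.09 × 820/(733 + 820) = 2.69 V.
With the load, R₂ becomes R₂‖R_L = 691.7 Ω, so V = 5.09 × 691.7/1425 = 2.47 V.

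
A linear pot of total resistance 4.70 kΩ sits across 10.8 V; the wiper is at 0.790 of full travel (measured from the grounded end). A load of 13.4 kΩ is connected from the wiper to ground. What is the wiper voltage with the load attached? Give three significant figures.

V ≈ 8.06 V

The wiper splits the pot into (1−α)R = 987.0 Ω above and αR = 3713 Ω below.
Lower section ‖ load = 2907 Ω.
V_wiper = 10.8 × 2907/(987.0 + 2907) = 8.06 V.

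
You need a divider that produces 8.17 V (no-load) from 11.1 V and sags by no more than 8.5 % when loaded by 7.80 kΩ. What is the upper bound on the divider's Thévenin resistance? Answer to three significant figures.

Loading drop = R_th/(R_th + R_L) ≤ 0.0850, so R_th ≤ R_L · ε/(1−ε) = 7.80 kΩ × 0.0850/0.9150 = 725 Ω.

R_th ≤ 725 Ω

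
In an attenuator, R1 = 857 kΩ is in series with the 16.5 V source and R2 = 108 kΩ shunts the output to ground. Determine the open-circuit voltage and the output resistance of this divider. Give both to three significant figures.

V_th is the open-circuit tap voltage: 16.5 × 108/(857 + 108) = 1.85 V.
With the supply zeroed, R1 and R2 appear in parallel from the tap: R_th = R1‖R2 = (857 × 108)/965.0 = 95.9 kΩ.

V_th = 1.85 V, R_th = 95.9 kΩ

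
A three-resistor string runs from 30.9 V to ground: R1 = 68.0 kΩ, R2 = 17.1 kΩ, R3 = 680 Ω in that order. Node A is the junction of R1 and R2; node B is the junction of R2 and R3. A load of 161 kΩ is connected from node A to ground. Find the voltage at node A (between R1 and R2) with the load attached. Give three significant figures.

Below node A the series string R2+R3 = 17780 Ω sits in parallel with the 161000 Ω load: 16010 Ω.
V_A = 30.9 × 16010/(68000 + 16010) = 5.89 V.

V ≈ 5.89 V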